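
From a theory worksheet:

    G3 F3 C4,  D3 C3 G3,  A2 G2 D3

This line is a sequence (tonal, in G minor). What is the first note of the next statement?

Eb2

Unit = 3 notes; the statements start on G3, D3, A2, moving down a 4th each time.
One more step down a 4th gives Eb2.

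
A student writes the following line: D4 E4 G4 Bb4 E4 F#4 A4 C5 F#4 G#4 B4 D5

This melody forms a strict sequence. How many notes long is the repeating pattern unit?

There are 12 notes; a 4-note unit gives 3 cells:
D4 E4 G4 Bb4 | E4 F#4 A4 C5 | F#4 G#4 B4 D5
That's a consistent up a 2nd shift per cell, and no other grouping gives one.

4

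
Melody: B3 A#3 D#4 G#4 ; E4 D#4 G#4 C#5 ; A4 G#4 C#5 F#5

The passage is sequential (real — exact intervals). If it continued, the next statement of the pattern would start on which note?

With a 4-note motive the entries are B3, E4, A4, each up a 4th from the previous.
The next head, up a 4th from A4, is D5.

D5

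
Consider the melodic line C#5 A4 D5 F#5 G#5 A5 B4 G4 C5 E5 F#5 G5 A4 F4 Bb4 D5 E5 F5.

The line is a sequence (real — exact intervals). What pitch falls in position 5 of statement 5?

C5

The unit is 6 notes. Position-5 pitches of the 3 shown cells: G#5, F#5, E5.
Extending down a 2nd: D5 → C5.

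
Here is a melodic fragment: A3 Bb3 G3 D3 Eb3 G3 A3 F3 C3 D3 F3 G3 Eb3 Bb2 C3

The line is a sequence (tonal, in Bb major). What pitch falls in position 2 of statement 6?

With 5-note cells, note 2 of each statement runs Bb3, A3, G3.
Extending down a 2nd: F3 → Eb3 → D3.

D3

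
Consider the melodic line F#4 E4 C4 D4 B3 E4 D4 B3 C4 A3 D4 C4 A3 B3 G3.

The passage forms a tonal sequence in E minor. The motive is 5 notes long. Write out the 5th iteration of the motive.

B3 A3 F#3 G3 E3

The 5-note cells begin on F#4, E4, D4 — each down a 2nd from the last.
Carrying on: C4 → B3.
Statement 5 starts on B3 and keeps the same diatonic contour: B3 A3 F#3 G3 E3.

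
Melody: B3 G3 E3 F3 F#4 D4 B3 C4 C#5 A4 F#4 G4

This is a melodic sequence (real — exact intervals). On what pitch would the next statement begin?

Taking 4-note groups, the heads are B3, F#4, C#5: the pattern moves up a 5th.
One more step up a 5th gives G#5.

G#5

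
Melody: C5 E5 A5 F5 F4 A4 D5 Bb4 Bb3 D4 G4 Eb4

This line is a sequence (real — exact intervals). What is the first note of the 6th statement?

Taking 4-note groups, the heads are C5, F4, Bb3: the pattern moves down a 5th.
Extending the heads down a 5th: Eb3 → Ab2 → Db2.

Db2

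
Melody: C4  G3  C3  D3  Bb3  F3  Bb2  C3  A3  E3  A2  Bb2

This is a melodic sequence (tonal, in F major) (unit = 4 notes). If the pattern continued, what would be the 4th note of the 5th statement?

G2

Grouping in 4s, the 4th note of each cell is D3, C3, Bb2.
Extending down a 2nd: A2 → G2.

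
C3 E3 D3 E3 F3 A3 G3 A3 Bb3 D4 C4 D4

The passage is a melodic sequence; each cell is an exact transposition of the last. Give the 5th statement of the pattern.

Ab4 C5 Bb4 C5

The 4-note cells begin on C3, F3, Bb3 — each up a 4th from the last.
Continuing the starts: Eb4 → Ab4.
So cell 5 is Ab4 C5 Bb4 C5.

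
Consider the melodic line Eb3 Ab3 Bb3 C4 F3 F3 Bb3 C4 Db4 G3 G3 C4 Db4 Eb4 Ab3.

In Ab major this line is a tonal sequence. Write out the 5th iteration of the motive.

Bb3 Eb4 F4 G4 C4

The 5-note cells begin on Eb3, F3, G3 — each up a 2nd from the last.
Carrying on: Ab3 → Bb3.
From Bb3 the diatonic shape gives Bb3 Eb4 F4 G4 C4.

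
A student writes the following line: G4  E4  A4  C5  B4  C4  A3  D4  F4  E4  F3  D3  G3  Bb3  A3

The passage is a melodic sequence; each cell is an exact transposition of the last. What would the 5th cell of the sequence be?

Taking 5-note groups, the heads are G4, C4, F3: the pattern moves down a 5th.
Carrying on: Bb2 → Eb2.
Statement 5 starts on Eb2 and keeps the same exact contour: Eb2 C2 F2 Ab2 G2.

Eb2 C2 F2 Ab2 G2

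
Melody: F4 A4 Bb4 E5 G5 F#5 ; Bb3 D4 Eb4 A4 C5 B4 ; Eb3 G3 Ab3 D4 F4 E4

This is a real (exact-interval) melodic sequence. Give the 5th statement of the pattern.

Db2 F2 Gb2 C3 Eb3 D3

Unit = 6 notes; the statements start on F4, Bb3, Eb3, moving down a 5th each time.
Extending down a 5th: Ab2 → Db2.
From Db2 the exact shape gives Db2 F2 Gb2 C3 Eb3 D3.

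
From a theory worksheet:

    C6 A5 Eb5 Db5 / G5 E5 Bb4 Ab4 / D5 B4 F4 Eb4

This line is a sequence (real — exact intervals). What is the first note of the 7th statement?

F#3

With a 4-note motive the entries are C6, G5, D5, each down a 4th from the previous.
Continuing: A4 → E4 → B3 → F#3. Statement 7 starts on F#3.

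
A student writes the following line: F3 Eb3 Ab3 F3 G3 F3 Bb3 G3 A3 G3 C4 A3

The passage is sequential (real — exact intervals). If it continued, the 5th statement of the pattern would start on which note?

With a 4-note motive the entries are F3, G3, A3, each up a 2nd from the previous.
Extending the heads up a 2nd: B3 → C#4.

C#4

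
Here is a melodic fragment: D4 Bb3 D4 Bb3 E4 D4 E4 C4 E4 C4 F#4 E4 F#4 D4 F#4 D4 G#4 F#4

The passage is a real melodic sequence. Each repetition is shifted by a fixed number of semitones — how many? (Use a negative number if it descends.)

2

Taking 6-note groups, the heads are D4, E4, F#4: the pattern moves up a 2nd.
D4→E4 is 64 − 62 = 2 semitones.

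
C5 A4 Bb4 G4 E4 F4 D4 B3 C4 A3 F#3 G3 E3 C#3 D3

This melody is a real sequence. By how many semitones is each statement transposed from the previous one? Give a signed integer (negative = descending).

-5

Unit = 3 notes; the statements start on C5, G4, D4, A3, E3, moving down a 4th each time.
C5 to G4 spans -5 semitones.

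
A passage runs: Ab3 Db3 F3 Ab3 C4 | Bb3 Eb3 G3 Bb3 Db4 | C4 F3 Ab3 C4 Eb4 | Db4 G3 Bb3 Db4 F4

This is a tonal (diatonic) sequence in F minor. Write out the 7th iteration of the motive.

The 5-note cells begin on Ab3, Bb3, C4, Db4 — each up a 2nd from the last.
Continuing the starts: Eb4 → F4 → G4.
So cell 7 is G4 C4 Eb4 G4 Bb4.

G4 C4 Eb4 G4 Bb4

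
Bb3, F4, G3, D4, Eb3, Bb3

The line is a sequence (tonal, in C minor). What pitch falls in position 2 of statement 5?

Eb3

The unit is 2 notes. Position-2 pitches of the 3 shown cells: F4, D4, Bb3.
Extending down a 3rd: G3 → Eb3.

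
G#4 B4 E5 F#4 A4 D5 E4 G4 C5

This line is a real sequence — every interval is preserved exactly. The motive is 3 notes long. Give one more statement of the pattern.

D4 F4 Bb4

Taking 3-note groups, the heads are G#4, F#4, E4: the pattern moves down a 2nd.
From D4 the exact shape gives D4 F4 Bb4.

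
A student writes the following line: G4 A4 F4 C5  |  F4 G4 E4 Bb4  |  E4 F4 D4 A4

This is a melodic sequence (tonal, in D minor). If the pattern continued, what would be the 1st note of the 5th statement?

Grouping in 4s, the 1st note of each cell is G4, F4, E4.
Carrying that down a 2nd forward: D4 → C4.

C4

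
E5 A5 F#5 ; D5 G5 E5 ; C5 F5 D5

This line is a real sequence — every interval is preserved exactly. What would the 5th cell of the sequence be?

Ab4 Db5 Bb4

Unit = 3 notes; the statements start on E5, D5, C5, moving down a 2nd each time.
Continuing the starts: Bb4 → Ab4.
Statement 5 starts on Ab4 and keeps the same exact contour: Ab4 Db5 Bb4.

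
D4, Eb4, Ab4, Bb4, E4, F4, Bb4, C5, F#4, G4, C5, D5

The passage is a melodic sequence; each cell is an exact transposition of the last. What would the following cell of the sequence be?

G#4 A4 D5 E5

With a 4-note motive the entries are D4, E4, F#4, each up a 2nd from the previous.
So cell 4 is G#4 A4 D5 E5.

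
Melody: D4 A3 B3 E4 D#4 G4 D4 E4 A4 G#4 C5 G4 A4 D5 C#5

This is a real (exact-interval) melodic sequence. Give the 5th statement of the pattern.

Bb5 F5 G5 C6 B5

Unit = 5 notes; the statements start on D4, G4, C5, moving up a 4th each time.
Continuing the starts: F5 → Bb5.
Statement 5 starts on Bb5 and keeps the same exact contour: Bb5 F5 G5 C6 B5.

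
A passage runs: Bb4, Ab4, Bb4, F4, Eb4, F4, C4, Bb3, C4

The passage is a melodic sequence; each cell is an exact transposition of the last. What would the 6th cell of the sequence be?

Taking 3-note groups, the heads are Bb4, F4, C4: the pattern moves down a 4th.
Extending down a 4th: G3 → D3 → A2.
From A2 the exact shape gives A2 G2 A2.

A2 G2 A2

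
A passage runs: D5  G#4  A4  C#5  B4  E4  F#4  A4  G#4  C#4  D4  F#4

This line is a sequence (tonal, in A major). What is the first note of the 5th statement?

C#4

Unit = 4 notes; the statements start on D5, B4, G#4, moving down a 3rd each time.
Extending the heads down a 3rd: E4 → C#4.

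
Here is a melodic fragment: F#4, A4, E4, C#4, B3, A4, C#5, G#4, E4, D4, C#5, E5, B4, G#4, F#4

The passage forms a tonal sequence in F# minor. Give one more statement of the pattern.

E5 G#5 D5 B4 A4

The 5-note cells begin on F#4, A4, C#5 — each up a 3rd from the last.
Statement 4 starts on E5 and keeps the same diatonic contour: E5 G#5 D5 B4 A4.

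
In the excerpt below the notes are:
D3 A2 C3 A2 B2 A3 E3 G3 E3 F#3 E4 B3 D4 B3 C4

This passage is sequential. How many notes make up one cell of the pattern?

5

Try groups of 5 (3 cells in 15 notes):
D3 A2 C3 A2 B2 | A3 E3 G3 E3 F#3 | E4 B3 D4 B3 C4
That's a consistent up a 5th shift per cell, and no other grouping gives one.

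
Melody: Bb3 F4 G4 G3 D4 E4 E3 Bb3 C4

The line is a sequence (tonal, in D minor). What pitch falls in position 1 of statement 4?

C3

With 3-note cells, note 1 of each statement runs Bb3, G3, E3.
From E3, down a 3rd gives C3.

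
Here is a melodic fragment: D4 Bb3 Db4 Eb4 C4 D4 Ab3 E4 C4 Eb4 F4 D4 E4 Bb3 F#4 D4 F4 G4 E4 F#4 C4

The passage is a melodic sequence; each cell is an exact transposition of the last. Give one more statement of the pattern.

G#4 E4 G4 A4 F#4 G#4 D4

Taking 7-note groups, the heads are D4, E4, F#4: the pattern moves up a 2nd.
From G#4 the exact shape gives G#4 E4 G4 A4 F#4 G#4 D4.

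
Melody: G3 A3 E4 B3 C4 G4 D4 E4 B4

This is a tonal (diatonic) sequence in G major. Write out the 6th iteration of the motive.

Unit = 3 notes; the statements start on G3, B3, D4, moving up a 3rd each time.
Carrying on: F#4 → A4 → C5.
From C5 the diatonic shape gives C5 D5 A5.

C5 D5 A5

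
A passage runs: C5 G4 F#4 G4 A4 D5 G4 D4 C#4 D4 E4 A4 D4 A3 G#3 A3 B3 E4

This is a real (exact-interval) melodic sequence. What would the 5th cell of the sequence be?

Taking 6-note groups, the heads are C5, G4, D4: the pattern moves down a 4th.
Extending down a 4th: A3 → E3.
From E3 the exact shape gives E3 B2 A#2 B2 C#3 F#3.

E3 B2 A#2 B2 C#3 F#3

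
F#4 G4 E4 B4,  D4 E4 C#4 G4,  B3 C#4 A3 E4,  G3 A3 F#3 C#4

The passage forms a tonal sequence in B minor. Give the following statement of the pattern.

E3 F#3 D3 A3

The 4-note cells begin on F#4, D4, B3, G3 — each down a 3rd from the last.
Statement 5 starts on E3 and keeps the same diatonic contour: E3 F#3 D3 A3.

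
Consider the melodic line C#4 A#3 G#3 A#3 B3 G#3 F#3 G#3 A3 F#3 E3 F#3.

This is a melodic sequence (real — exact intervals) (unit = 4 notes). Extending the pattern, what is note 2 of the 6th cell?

The unit is 4 notes. Position-2 pitches of the 3 shown cells: A#3, G#3, F#3.
Extending down a 2nd: E3 → D3 → C3.

C3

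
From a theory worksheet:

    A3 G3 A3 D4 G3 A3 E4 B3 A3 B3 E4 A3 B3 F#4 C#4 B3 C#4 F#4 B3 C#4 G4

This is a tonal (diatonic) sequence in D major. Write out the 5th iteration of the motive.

E4 D4 E4 A4 D4 E4 B4

The 7-note cells begin on A3, B3, C#4 — each up a 2nd from the last.
Extending up a 2nd: D4 → E4.
From E4 the diatonic shape gives E4 D4 E4 A4 D4 E4 B4.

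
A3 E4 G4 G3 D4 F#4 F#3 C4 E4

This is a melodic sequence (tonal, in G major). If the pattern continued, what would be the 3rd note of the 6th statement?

Grouping in 3s, the 3rd note of each cell is G4, F#4, E4.
Extending down a 2nd: D4 → C4 → B3.

B3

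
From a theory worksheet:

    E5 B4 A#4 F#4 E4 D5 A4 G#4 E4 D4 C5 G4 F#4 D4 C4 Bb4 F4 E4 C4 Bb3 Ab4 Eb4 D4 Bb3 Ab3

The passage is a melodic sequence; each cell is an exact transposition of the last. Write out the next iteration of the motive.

The 5-note cells begin on E5, D5, C5, Bb4, Ab4 — each down a 2nd from the last.
So cell 6 is Gb4 Db4 C4 Ab3 Gb3.

Gb4 Db4 C4 Ab3 Gb3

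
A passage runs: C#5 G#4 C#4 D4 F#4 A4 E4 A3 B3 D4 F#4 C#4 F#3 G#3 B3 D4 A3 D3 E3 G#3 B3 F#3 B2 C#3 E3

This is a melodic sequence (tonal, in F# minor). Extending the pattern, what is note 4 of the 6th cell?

A2

Grouping in 5s, the 4th note of each cell is D4, B3, G#3, E3, C#3.
One more down a 3rd gives A2.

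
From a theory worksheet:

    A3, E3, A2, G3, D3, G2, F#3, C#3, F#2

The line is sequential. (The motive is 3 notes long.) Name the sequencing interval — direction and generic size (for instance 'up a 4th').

down a 2nd

Unit = 3 notes; the statements start on A3, G3, F#3, moving down a 2nd each time.
From A3 to G3: down a 2nd.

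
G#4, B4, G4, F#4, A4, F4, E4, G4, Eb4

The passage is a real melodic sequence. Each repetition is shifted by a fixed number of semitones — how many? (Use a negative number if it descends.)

The 3-note cells begin on G#4, F#4, E4 — each down a 2nd from the last.
G#4→F#4 is 66 − 68 = -2 semitones.

-2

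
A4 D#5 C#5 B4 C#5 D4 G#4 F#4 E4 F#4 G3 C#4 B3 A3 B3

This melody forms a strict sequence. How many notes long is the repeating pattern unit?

5

Try groups of 5 (3 cells in 15 notes):
A4 D#5 C#5 B4 C#5 | D4 G#4 F#4 E4 F#4 | G3 C#4 B3 A3 B3
That's a consistent down a 5th shift per cell, and no other grouping gives one.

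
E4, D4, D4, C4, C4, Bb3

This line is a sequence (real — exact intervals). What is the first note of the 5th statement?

Ab3

Taking 2-note groups, the heads are E4, D4, C4: the pattern moves down a 2nd.
Extending the heads down a 2nd: Bb3 → Ab3.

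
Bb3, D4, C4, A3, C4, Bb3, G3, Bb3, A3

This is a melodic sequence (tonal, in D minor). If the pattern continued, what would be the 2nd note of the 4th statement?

Grouping in 3s, the 2nd note of each cell is D4, C4, Bb3.
Each moves down a 2nd; the next is A3.

A3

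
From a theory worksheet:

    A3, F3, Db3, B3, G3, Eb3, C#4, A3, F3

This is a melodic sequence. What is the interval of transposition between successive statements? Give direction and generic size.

Unit = 3 notes; the statements start on A3, B3, C#4, moving up a 2nd each time.
From A3 to B3: up a 2nd.

up a 2nd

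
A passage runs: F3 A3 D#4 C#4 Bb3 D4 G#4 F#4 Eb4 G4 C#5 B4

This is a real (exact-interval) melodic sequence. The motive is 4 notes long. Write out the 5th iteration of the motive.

The 4-note cells begin on F3, Bb3, Eb4 — each up a 4th from the last.
Extending up a 4th: Ab4 → Db5.
From Db5 the exact shape gives Db5 F5 B5 A5.

Db5 F5 B5 A5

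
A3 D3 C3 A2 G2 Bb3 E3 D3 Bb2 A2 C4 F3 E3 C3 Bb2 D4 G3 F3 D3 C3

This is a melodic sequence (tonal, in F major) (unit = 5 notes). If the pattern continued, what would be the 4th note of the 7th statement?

Grouping in 5s, the 4th note of each cell is A2, Bb2, C3, D3.
Carrying that up a 2nd forward: E3 → F3 → G3.

G3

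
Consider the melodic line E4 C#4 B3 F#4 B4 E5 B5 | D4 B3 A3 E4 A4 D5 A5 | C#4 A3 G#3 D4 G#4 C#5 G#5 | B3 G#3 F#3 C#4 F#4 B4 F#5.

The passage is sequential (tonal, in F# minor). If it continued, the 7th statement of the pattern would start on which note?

F#3

The 7-note cells begin on E4, D4, C#4, B3 — each down a 2nd from the last.
Extending the heads down a 2nd: A3 → G#3 → F#3.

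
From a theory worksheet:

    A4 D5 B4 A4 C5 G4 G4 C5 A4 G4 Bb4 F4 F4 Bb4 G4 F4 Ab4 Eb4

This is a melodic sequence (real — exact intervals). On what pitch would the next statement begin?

The 6-note cells begin on A4, G4, F4 — each down a 2nd from the last.
The next head, down a 2nd from F4, is Eb4.

Eb4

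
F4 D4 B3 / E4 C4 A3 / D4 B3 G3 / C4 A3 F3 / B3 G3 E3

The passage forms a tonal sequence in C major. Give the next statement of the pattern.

A3 F3 D3

Taking 3-note groups, the heads are F4, E4, D4, C4, B3: the pattern moves down a 2nd.
So cell 6 is A3 F3 D3.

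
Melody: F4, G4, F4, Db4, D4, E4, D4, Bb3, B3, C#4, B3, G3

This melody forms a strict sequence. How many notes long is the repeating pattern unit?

There are 12 notes; a 4-note unit gives 3 cells:
F4 G4 F4 Db4 | D4 E4 D4 Bb3 | B3 C#4 B3 G3
Each cell is the previous one down a 3rd — so the unit is 4 notes.

4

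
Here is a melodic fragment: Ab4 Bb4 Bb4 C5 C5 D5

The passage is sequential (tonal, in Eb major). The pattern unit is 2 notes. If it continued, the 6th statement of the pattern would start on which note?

With a 2-note motive the entries are Ab4, Bb4, C5, each up a 2nd from the previous.
Continuing: D5 → Eb5 → F5. Statement 6 starts on F5.

F5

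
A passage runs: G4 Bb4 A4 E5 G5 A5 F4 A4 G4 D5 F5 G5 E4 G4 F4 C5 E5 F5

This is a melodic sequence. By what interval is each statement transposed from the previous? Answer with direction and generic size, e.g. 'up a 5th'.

down a 2nd

The 6-note cells begin on G4, F4, E4 — each down a 2nd from the last.
G4 to F4 is down a 2nd.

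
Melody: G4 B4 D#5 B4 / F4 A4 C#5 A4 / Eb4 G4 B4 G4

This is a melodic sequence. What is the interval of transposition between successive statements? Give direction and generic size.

down a 2nd

The 4-note cells begin on G4, F4, Eb4 — each down a 2nd from the last.
From G4 to F4: down a 2nd.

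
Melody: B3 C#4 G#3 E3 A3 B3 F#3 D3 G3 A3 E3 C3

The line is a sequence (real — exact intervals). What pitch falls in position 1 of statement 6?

With 4-note cells, note 1 of each statement runs B3, A3, G3.
Carrying that down a 2nd forward: F3 → Eb3 → Db3.

Db3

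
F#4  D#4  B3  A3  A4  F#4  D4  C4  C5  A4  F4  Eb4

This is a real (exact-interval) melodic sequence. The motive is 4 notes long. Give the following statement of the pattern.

Unit = 4 notes; the statements start on F#4, A4, C5, moving up a 3rd each time.
From Eb5 the exact shape gives Eb5 C5 Ab4 Gb4.

Eb5 C5 Ab4 Gb4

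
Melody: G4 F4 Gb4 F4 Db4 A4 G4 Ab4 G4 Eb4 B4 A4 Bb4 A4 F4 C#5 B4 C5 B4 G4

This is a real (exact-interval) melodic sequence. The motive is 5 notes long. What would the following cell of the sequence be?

D#5 C#5 D5 C#5 A4

Unit = 5 notes; the statements start on G4, A4, B4, C#5, moving up a 2nd each time.
Statement 5 starts on D#5 and keeps the same exact contour: D#5 C#5 D5 C#5 A4.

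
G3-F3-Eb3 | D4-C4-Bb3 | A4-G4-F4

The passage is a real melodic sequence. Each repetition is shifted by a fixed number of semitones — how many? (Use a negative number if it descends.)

The 3-note cells begin on G3, D4, A4 — each up a 5th from the last.
Counting half-steps from G3 to D4: 7.

7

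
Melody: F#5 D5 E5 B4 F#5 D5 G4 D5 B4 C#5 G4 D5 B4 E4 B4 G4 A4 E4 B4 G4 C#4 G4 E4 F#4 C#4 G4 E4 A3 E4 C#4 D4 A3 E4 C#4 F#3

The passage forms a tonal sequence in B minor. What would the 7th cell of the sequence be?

A3 F#3 G3 D3 A3 F#3 B2

Unit = 7 notes; the statements start on F#5, D5, B4, G4, E4, moving down a 3rd each time.
Continuing the starts: C#4 → A3.
So cell 7 is A3 F#3 G3 D3 A3 F#3 B2.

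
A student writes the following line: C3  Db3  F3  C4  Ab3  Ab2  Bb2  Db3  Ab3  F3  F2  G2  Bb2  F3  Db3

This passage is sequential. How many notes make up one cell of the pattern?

5

Try groups of 5 (3 cells in 15 notes):
C3 Db3 F3 C4 Ab3 | Ab2 Bb2 Db3 Ab3 F3 | F2 G2 Bb2 F3 Db3
That's a consistent down a 3rd shift per cell, and no other grouping gives one.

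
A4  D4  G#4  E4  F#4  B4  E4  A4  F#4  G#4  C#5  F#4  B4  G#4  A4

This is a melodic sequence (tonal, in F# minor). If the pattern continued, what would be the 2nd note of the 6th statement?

With 5-note cells, note 2 of each statement runs D4, E4, F#4.
Extending up a 2nd: G#4 → A4 → B4.

B4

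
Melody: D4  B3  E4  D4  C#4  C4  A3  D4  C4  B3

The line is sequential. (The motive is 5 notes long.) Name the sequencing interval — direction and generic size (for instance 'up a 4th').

The 5-note cells begin on D4, C4 — each down a 2nd from the last.
D4 to C4 is down a 2nd.

down a 2nd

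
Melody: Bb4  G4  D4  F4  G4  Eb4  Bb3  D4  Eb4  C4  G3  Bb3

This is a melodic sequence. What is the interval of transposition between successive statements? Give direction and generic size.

down a 3rd

Unit = 4 notes; the statements start on Bb4, G4, Eb4, moving down a 3rd each time.
Bb4 to G4 is down a 3rd.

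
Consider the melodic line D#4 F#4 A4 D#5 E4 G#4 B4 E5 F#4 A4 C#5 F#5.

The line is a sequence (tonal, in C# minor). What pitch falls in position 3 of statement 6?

With 4-note cells, note 3 of each statement runs A4, B4, C#5.
Each moves up a 2nd. Continuing: D#5 → E5 → F#5.

F#5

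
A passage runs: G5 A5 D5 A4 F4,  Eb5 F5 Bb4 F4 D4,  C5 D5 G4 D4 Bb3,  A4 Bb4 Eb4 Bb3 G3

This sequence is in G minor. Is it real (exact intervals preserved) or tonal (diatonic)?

tonal

Every note is diatonic to G minor.
Cell 1 has -4 semitones from note 4 to 5, but cell 2 has -3 — the interval quality changes while the contour stays the same, which is the hallmark of a tonal sequence.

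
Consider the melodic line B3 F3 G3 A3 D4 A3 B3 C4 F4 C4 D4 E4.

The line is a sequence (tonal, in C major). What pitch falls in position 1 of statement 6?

E5

The unit is 4 notes. Position-1 pitches of the 3 shown cells: B3, D4, F4.
Extending up a 3rd: A4 → C5 → E5.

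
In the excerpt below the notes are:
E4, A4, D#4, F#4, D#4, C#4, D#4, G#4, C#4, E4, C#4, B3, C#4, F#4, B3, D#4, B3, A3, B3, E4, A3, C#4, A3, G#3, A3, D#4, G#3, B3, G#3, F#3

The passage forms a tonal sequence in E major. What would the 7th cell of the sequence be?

F#3 B3 E3 G#3 E3 D#3

With a 6-note motive the entries are E4, D#4, C#4, B3, A3, each down a 2nd from the previous.
Carrying on: G#3 → F#3.
From F#3 the diatonic shape gives F#3 B3 E3 G#3 E3 D#3.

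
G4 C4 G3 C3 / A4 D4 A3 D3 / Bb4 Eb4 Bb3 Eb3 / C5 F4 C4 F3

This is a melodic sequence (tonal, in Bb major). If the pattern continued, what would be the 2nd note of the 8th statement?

C5

With 4-note cells, note 2 of each statement runs C4, D4, Eb4, F4.
Carrying that up a 2nd forward: G4 → A4 → Bb4 → C5.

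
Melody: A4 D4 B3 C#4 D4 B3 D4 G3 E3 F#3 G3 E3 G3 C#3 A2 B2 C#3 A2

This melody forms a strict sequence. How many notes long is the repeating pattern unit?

There are 18 notes; a 6-note unit gives 3 cells:
A4 D4 B3 C#4 D4 B3 | D4 G3 E3 F#3 G3 E3 | G3 C#3 A2 B2 C#3 A2
That's a consistent down a 5th shift per cell, and no other grouping gives one.

6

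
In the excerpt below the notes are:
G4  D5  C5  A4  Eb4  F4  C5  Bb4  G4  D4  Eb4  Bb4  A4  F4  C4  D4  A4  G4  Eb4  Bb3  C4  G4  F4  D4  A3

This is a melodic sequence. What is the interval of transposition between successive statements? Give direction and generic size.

down a 2nd

Unit = 5 notes; the statements start on G4, F4, Eb4, D4, C4, moving down a 2nd each time.
From G4 to F4: down a 2nd.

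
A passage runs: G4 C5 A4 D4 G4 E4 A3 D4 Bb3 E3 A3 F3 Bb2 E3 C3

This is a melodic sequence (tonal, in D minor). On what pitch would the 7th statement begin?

With a 3-note motive the entries are G4, D4, A3, E3, Bb2, each down a 4th from the previous.
Extending the heads down a 4th: F2 → C2.

C2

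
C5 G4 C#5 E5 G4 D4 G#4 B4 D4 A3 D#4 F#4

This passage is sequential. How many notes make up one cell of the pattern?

4

12 notes total. Splitting into 3 groups of 4:
C5 G4 C#5 E5 | G4 D4 G#4 B4 | D4 A3 D#4 F#4
Every group is a transposition down a 4th of the one before; no shorter unit works.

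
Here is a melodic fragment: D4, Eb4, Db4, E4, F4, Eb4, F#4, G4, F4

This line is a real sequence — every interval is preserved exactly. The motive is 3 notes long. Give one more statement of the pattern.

G#4 A4 G4

With a 3-note motive the entries are D4, E4, F#4, each up a 2nd from the previous.
From G#4 the exact shape gives G#4 A4 G4.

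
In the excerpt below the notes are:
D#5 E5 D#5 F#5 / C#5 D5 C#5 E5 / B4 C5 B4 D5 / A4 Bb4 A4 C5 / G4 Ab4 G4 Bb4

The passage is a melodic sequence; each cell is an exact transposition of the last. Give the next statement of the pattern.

With a 4-note motive the entries are D#5, C#5, B4, A4, G4, each down a 2nd from the previous.
From F4 the exact shape gives F4 Gb4 F4 Ab4.

F4 Gb4 F4 Ab4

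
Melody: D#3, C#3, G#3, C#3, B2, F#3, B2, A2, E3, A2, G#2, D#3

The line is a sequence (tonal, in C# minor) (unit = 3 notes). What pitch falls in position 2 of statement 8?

With 3-note cells, note 2 of each statement runs C#3, B2, A2, G#2.
Extending down a 2nd: F#2 → E2 → D#2 → C#2.

C#2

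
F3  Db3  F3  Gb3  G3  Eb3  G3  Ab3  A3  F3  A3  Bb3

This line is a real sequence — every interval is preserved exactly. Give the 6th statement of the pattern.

D#4 B3 D#4 E4

Taking 4-note groups, the heads are F3, G3, A3: the pattern moves up a 2nd.
Carrying on: B3 → C#4 → D#4.
Statement 6 starts on D#4 and keeps the same exact contour: D#4 B3 D#4 E4.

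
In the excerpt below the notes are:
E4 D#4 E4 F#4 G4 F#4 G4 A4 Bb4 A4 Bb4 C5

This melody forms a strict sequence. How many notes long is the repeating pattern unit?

4

12 notes total. Splitting into 3 groups of 4:
E4 D#4 E4 F#4 | G4 F#4 G4 A4 | Bb4 A4 Bb4 C5
Each cell is the previous one up a 3rd — so the unit is 4 notes.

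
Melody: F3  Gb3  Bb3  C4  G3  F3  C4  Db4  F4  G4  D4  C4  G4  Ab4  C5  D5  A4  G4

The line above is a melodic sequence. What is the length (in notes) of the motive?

6

There are 18 notes; a 6-note unit gives 3 cells:
F3 Gb3 Bb3 C4 G3 F3 | C4 Db4 F4 G4 D4 C4 | G4 Ab4 C5 D5 A4 G4
That's a consistent up a 5th shift per cell, and no other grouping gives one.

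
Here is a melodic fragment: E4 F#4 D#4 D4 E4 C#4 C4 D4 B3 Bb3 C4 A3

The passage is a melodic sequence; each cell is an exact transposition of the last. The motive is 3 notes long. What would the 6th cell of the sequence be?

Gb3 Ab3 F3

The 3-note cells begin on E4, D4, C4, Bb3 — each down a 2nd from the last.
Continuing the starts: Ab3 → Gb3.
From Gb3 the exact shape gives Gb3 Ab3 F3.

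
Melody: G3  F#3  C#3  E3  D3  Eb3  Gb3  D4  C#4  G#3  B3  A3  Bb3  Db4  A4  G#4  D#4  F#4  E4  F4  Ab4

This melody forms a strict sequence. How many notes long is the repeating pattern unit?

21 notes total. Splitting into 3 groups of 7:
G3 F#3 C#3 E3 D3 Eb3 Gb3 | D4 C#4 G#3 B3 A3 Bb3 Db4 | A4 G#4 D#4 F#4 E4 F4 Ab4
Each cell is the previous one up a 5th — so the unit is 7 notes.

7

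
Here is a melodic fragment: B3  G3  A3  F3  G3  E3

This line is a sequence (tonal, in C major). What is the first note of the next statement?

F3

Unit = 2 notes; the statements start on B3, A3, G3, moving down a 2nd each time.
The next head, down a 2nd from G3, is F3.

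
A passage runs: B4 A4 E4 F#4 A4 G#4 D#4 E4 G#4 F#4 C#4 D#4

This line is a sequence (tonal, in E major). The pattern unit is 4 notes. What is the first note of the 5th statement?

E4

Unit = 4 notes; the statements start on B4, A4, G#4, moving down a 2nd each time.
Extending the heads down a 2nd: F#4 → E4.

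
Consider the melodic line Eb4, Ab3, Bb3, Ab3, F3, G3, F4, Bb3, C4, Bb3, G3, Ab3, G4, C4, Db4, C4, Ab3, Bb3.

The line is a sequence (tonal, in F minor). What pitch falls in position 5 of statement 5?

C4

Grouping in 6s, the 5th note of each cell is F3, G3, Ab3.
Extending up a 2nd: Bb3 → C4.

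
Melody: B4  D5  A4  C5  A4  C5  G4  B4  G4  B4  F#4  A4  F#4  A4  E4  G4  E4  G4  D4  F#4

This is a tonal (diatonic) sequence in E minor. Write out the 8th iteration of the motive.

The 4-note cells begin on B4, A4, G4, F#4, E4 — each down a 2nd from the last.
Continuing the starts: D4 → C4 → B3.
Statement 8 starts on B3 and keeps the same diatonic contour: B3 D4 A3 C4.

B3 D4 A3 C4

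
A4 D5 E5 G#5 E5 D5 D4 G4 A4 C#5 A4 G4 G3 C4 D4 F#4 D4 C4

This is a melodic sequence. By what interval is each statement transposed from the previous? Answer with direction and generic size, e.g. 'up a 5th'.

Unit = 6 notes; the statements start on A4, D4, G3, moving down a 5th each time.
From A4 to D4: down a 5th.

down a 5th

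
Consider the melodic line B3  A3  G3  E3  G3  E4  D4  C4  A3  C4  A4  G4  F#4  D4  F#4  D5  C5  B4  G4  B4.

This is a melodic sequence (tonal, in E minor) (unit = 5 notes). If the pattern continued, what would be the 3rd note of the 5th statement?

Grouping in 5s, the 3rd note of each cell is G3, C4, F#4, B4.
Each moves up a 4th; the next is E5.

E5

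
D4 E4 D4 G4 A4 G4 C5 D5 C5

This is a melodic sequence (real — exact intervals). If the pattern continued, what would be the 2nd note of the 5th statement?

Grouping in 3s, the 2nd note of each cell is E4, A4, D5.
Extending up a 4th: G5 → C6.

C6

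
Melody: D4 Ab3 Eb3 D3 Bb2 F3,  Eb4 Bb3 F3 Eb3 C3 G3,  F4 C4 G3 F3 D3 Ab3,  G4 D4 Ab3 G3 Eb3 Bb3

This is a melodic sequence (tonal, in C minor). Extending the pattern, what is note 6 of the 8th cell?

With 6-note cells, note 6 of each statement runs F3, G3, Ab3, Bb3.
Each moves up a 2nd. Continuing: C4 → D4 → Eb4 → F4.

F4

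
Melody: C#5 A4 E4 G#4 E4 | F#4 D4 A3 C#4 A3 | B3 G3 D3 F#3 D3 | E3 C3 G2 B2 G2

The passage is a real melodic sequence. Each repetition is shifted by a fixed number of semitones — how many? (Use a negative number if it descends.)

-7

The 5-note cells begin on C#5, F#4, B3, E3 — each down a 5th from the last.
Counting half-steps from C#5 to F#4: -7.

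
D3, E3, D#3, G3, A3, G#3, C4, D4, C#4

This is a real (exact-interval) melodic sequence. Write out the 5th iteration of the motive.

Bb4 C5 B4

Taking 3-note groups, the heads are D3, G3, C4: the pattern moves up a 4th.
Carrying on: F4 → Bb4.
Statement 5 starts on Bb4 and keeps the same exact contour: Bb4 C5 B4.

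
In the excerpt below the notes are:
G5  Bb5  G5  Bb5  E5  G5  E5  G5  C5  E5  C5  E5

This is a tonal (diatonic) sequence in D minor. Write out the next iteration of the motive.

A4 C5 A4 C5

The 4-note cells begin on G5, E5, C5 — each down a 3rd from the last.
From A4 the diatonic shape gives A4 C5 A4 C5.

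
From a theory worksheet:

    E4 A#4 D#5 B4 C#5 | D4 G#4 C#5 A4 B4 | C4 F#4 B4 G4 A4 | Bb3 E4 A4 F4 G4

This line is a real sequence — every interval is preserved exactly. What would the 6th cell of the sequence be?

With a 5-note motive the entries are E4, D4, C4, Bb3, each down a 2nd from the previous.
Continuing the starts: Ab3 → Gb3.
Statement 6 starts on Gb3 and keeps the same exact contour: Gb3 C4 F4 Db4 Eb4.

Gb3 C4 F4 Db4 Eb4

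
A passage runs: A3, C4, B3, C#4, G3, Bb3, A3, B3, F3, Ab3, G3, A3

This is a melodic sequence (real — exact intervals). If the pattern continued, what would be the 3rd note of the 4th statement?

With 4-note cells, note 3 of each statement runs B3, A3, G3.
Each moves down a 2nd; the next is F3.

F3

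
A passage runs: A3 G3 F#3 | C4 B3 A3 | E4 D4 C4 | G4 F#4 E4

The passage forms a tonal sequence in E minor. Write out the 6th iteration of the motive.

Unit = 3 notes; the statements start on A3, C4, E4, G4, moving up a 3rd each time.
Extending up a 3rd: B4 → D5.
Statement 6 starts on D5 and keeps the same diatonic contour: D5 C5 B4.

D5 C5 B4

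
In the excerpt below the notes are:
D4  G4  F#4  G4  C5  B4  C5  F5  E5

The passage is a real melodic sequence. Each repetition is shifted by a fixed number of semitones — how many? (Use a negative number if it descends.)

5

Unit = 3 notes; the statements start on D4, G4, C5, moving up a 4th each time.
D4 to G4 spans +5 semitones.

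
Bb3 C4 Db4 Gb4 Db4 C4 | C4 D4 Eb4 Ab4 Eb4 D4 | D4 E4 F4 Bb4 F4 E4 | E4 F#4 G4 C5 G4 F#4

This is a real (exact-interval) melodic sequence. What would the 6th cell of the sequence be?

G#4 A#4 B4 E5 B4 A#4

With a 6-note motive the entries are Bb3, C4, D4, E4, each up a 2nd from the previous.
Extending up a 2nd: F#4 → G#4.
So cell 6 is G#4 A#4 B4 E5 B4 A#4.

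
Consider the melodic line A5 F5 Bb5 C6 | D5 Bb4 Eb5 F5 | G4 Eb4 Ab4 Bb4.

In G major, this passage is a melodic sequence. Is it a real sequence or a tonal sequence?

real

Each cell has the same semitone pattern (-4, 5, 2) — intervals are preserved exactly.
And F5 lies outside G major, so the sequence is real rather than tonal.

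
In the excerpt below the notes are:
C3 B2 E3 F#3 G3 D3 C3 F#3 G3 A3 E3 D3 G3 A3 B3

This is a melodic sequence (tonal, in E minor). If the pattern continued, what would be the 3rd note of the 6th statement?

C4

With 5-note cells, note 3 of each statement runs E3, F#3, G3.
Each moves up a 2nd. Continuing: A3 → B3 → C4.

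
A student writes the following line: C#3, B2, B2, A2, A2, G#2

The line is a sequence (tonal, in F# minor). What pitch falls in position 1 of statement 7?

D2

The unit is 2 notes. Position-1 pitches of the 3 shown cells: C#3, B2, A2.
Each moves down a 2nd. Continuing: G#2 → F#2 → E2 → D2.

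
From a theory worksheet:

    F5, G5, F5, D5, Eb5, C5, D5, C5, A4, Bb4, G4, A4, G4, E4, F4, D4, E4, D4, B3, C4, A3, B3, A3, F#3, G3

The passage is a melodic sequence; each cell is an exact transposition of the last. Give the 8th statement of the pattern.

With a 5-note motive the entries are F5, C5, G4, D4, A3, each down a 4th from the previous.
Extending down a 4th: E3 → B2 → F#2.
Statement 8 starts on F#2 and keeps the same exact contour: F#2 G#2 F#2 D#2 E2.

F#2 G#2 F#2 D#2 E2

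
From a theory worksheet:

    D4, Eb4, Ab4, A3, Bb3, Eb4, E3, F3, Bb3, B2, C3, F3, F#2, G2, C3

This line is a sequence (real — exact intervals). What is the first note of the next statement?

Taking 3-note groups, the heads are D4, A3, E3, B2, F#2: the pattern moves down a 4th.
One more step down a 4th gives C#2.

C#2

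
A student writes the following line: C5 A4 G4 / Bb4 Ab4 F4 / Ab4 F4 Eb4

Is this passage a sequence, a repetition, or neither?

Note 2 of cell 2 is Ab4; if this were a sequence it would be G4. No unit length gives a consistent transposition pattern.

neither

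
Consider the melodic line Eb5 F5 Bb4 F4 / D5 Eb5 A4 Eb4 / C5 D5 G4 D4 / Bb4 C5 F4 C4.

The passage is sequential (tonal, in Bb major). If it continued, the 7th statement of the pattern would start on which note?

The 4-note cells begin on Eb5, D5, C5, Bb4 — each down a 2nd from the last.
Extending the heads down a 2nd: A4 → G4 → F4.

F4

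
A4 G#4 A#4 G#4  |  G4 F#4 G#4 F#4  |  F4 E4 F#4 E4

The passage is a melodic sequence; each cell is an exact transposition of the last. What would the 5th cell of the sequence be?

Db4 C4 D4 C4

With a 4-note motive the entries are A4, G4, F4, each down a 2nd from the previous.
Continuing the starts: Eb4 → Db4.
From Db4 the exact shape gives Db4 C4 D4 C4.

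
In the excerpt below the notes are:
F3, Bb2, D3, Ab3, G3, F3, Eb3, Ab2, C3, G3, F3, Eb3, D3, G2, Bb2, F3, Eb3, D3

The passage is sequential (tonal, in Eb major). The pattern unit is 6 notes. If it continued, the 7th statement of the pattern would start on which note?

The 6-note cells begin on F3, Eb3, D3 — each down a 2nd from the last.
Continuing: C3 → Bb2 → Ab2 → G2. Statement 7 starts on G2.

G2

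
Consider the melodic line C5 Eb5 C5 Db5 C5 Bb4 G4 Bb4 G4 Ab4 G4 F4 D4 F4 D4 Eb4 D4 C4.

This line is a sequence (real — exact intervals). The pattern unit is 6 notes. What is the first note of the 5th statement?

E3

Unit = 6 notes; the statements start on C5, G4, D4, moving down a 4th each time.
Continuing: A3 → E3. Statement 5 starts on E3.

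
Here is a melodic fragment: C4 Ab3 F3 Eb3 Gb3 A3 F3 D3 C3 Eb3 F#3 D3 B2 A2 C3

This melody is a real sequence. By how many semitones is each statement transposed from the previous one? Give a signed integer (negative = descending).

-3

Taking 5-note groups, the heads are C4, A3, F#3: the pattern moves down a 3rd.
Counting half-steps from C4 to A3: -3.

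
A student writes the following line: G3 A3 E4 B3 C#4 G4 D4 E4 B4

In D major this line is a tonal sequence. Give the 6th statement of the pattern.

With a 3-note motive the entries are G3, B3, D4, each up a 3rd from the previous.
Continuing the starts: F#4 → A4 → C#5.
So cell 6 is C#5 D5 A5.

C#5 D5 A5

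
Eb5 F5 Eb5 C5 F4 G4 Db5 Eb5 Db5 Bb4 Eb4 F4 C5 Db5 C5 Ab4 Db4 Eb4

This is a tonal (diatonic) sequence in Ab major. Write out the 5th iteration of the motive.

Ab4 Bb4 Ab4 F4 Bb3 C4

Taking 6-note groups, the heads are Eb5, Db5, C5: the pattern moves down a 2nd.
Extending down a 2nd: Bb4 → Ab4.
From Ab4 the diatonic shape gives Ab4 Bb4 Ab4 F4 Bb3 C4.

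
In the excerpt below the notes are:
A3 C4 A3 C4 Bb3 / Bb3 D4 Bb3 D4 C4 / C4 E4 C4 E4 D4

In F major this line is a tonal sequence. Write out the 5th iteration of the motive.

E4 G4 E4 G4 F4

The 5-note cells begin on A3, Bb3, C4 — each up a 2nd from the last.
Extending up a 2nd: D4 → E4.
So cell 5 is E4 G4 E4 G4 F4.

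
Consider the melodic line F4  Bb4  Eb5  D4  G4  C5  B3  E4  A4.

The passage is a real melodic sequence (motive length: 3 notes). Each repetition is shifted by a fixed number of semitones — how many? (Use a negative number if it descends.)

-3

Taking 3-note groups, the heads are F4, D4, B3: the pattern moves down a 3rd.
F4 to D4 spans -3 semitones.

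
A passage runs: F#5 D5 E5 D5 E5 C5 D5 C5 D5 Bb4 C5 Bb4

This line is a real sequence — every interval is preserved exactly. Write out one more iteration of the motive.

C5 Ab4 Bb4 Ab4

Taking 4-note groups, the heads are F#5, E5, D5: the pattern moves down a 2nd.
From C5 the exact shape gives C5 Ab4 Bb4 Ab4.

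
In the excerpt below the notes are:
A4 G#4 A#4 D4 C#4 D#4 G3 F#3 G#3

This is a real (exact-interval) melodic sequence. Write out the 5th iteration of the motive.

Taking 3-note groups, the heads are A4, D4, G3: the pattern moves down a 5th.
Continuing the starts: C3 → F2.
So cell 5 is F2 E2 F#2.

F2 E2 F#2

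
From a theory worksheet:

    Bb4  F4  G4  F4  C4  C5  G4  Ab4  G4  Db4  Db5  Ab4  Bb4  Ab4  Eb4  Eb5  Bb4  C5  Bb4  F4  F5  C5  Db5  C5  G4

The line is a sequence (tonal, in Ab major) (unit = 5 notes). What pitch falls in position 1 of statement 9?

Grouping in 5s, the 1st note of each cell is Bb4, C5, Db5, Eb5, F5.
Each moves up a 2nd. Continuing: G5 → Ab5 → Bb5 → C6.

C6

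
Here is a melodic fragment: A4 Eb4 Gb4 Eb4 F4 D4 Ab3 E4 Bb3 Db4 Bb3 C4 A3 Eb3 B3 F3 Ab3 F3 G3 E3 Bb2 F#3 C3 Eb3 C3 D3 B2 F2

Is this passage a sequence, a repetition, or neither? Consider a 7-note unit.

sequence

Each 7-note cell is the previous one transposed down a 4th.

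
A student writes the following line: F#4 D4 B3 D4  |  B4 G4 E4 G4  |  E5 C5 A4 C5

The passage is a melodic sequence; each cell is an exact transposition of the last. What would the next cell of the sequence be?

A5 F5 D5 F5

The 4-note cells begin on F#4, B4, E5 — each up a 4th from the last.
So cell 4 is A5 F5 D5 F5.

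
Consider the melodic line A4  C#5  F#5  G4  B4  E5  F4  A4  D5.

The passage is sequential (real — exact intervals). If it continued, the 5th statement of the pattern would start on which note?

Unit = 3 notes; the statements start on A4, G4, F4, moving down a 2nd each time.
Continuing: Eb4 → Db4. Statement 5 starts on Db4.

Db4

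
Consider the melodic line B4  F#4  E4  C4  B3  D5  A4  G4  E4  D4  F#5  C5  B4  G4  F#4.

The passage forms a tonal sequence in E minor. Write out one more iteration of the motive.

A5 E5 D5 B4 A4

Unit = 5 notes; the statements start on B4, D5, F#5, moving up a 3rd each time.
So cell 4 is A5 E5 D5 B4 A4.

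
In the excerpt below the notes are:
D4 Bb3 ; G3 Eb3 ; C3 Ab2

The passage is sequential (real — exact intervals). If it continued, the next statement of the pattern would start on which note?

F2

With a 2-note motive the entries are D4, G3, C3, each down a 5th from the previous.
One more step down a 5th gives F2.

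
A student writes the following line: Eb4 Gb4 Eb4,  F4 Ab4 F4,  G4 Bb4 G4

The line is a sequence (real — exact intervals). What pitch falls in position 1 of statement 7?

With 3-note cells, note 1 of each statement runs Eb4, F4, G4.
Extending up a 2nd: A4 → B4 → C#5 → D#5.

D#5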